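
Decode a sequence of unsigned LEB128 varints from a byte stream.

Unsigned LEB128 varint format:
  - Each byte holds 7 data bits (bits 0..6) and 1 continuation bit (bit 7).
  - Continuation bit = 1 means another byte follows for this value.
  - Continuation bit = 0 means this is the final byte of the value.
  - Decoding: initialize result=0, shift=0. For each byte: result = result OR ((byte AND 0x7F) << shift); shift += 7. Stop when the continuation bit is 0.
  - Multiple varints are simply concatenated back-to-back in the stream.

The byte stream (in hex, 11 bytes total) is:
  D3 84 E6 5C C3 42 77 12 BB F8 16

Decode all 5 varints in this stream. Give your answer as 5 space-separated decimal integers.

Answer: 194609747 8515 119 18 375867

Derivation:
  byte[0]=0xD3 cont=1 payload=0x53=83: acc |= 83<<0 -> acc=83 shift=7
  byte[1]=0x84 cont=1 payload=0x04=4: acc |= 4<<7 -> acc=595 shift=14
  byte[2]=0xE6 cont=1 payload=0x66=102: acc |= 102<<14 -> acc=1671763 shift=21
  byte[3]=0x5C cont=0 payload=0x5C=92: acc |= 92<<21 -> acc=194609747 shift=28 [end]
Varint 1: bytes[0:4] = D3 84 E6 5C -> value 194609747 (4 byte(s))
  byte[4]=0xC3 cont=1 payload=0x43=67: acc |= 67<<0 -> acc=67 shift=7
  byte[5]=0x42 cont=0 payload=0x42=66: acc |= 66<<7 -> acc=8515 shift=14 [end]
Varint 2: bytes[4:6] = C3 42 -> value 8515 (2 byte(s))
  byte[6]=0x77 cont=0 payload=0x77=119: acc |= 119<<0 -> acc=119 shift=7 [end]
Varint 3: bytes[6:7] = 77 -> value 119 (1 byte(s))
  byte[7]=0x12 cont=0 payload=0x12=18: acc |= 18<<0 -> acc=18 shift=7 [end]
Varint 4: bytes[7:8] = 12 -> value 18 (1 byte(s))
  byte[8]=0xBB cont=1 payload=0x3B=59: acc |= 59<<0 -> acc=59 shift=7
  byte[9]=0xF8 cont=1 payload=0x78=120: acc |= 120<<7 -> acc=15419 shift=14
  byte[10]=0x16 cont=0 payload=0x16=22: acc |= 22<<14 -> acc=375867 shift=21 [end]
Varint 5: bytes[8:11] = BB F8 16 -> value 375867 (3 byte(s))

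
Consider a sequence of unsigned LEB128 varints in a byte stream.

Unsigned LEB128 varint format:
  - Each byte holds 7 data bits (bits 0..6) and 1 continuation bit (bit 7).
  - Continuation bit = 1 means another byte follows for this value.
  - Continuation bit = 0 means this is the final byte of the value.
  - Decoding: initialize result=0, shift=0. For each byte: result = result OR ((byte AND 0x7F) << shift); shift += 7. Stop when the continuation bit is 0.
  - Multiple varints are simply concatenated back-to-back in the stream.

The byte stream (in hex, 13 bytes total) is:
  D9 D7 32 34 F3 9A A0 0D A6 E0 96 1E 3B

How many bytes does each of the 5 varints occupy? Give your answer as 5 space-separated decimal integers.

  byte[0]=0xD9 cont=1 payload=0x59=89: acc |= 89<<0 -> acc=89 shift=7
  byte[1]=0xD7 cont=1 payload=0x57=87: acc |= 87<<7 -> acc=11225 shift=14
  byte[2]=0x32 cont=0 payload=0x32=50: acc |= 50<<14 -> acc=830425 shift=21 [end]
Varint 1: bytes[0:3] = D9 D7 32 -> value 830425 (3 byte(s))
  byte[3]=0x34 cont=0 payload=0x34=52: acc |= 52<<0 -> acc=52 shift=7 [end]
Varint 2: bytes[3:4] = 34 -> value 52 (1 byte(s))
  byte[4]=0xF3 cont=1 payload=0x73=115: acc |= 115<<0 -> acc=115 shift=7
  byte[5]=0x9A cont=1 payload=0x1A=26: acc |= 26<<7 -> acc=3443 shift=14
  byte[6]=0xA0 cont=1 payload=0x20=32: acc |= 32<<14 -> acc=527731 shift=21
  byte[7]=0x0D cont=0 payload=0x0D=13: acc |= 13<<21 -> acc=27790707 shift=28 [end]
Varint 3: bytes[4:8] = F3 9A A0 0D -> value 27790707 (4 byte(s))
  byte[8]=0xA6 cont=1 payload=0x26=38: acc |= 38<<0 -> acc=38 shift=7
  byte[9]=0xE0 cont=1 payload=0x60=96: acc |= 96<<7 -> acc=12326 shift=14
  byte[10]=0x96 cont=1 payload=0x16=22: acc |= 22<<14 -> acc=372774 shift=21
  byte[11]=0x1E cont=0 payload=0x1E=30: acc |= 30<<21 -> acc=63287334 shift=28 [end]
Varint 4: bytes[8:12] = A6 E0 96 1E -> value 63287334 (4 byte(s))
  byte[12]=0x3B cont=0 payload=0x3B=59: acc |= 59<<0 -> acc=59 shift=7 [end]
Varint 5: bytes[12:13] = 3B -> value 59 (1 byte(s))

Answer: 3 1 4 4 1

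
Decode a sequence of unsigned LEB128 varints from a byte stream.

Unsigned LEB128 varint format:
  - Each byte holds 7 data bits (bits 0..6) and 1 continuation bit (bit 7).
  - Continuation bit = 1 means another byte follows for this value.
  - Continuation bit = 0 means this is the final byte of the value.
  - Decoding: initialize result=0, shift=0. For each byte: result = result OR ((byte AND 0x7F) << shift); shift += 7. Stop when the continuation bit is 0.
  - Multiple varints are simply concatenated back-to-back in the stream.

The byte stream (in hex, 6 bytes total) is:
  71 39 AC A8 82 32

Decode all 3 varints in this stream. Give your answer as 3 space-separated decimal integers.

  byte[0]=0x71 cont=0 payload=0x71=113: acc |= 113<<0 -> acc=113 shift=7 [end]
Varint 1: bytes[0:1] = 71 -> value 113 (1 byte(s))
  byte[1]=0x39 cont=0 payload=0x39=57: acc |= 57<<0 -> acc=57 shift=7 [end]
Varint 2: bytes[1:2] = 39 -> value 57 (1 byte(s))
  byte[2]=0xAC cont=1 payload=0x2C=44: acc |= 44<<0 -> acc=44 shift=7
  byte[3]=0xA8 cont=1 payload=0x28=40: acc |= 40<<7 -> acc=5164 shift=14
  byte[4]=0x82 cont=1 payload=0x02=2: acc |= 2<<14 -> acc=37932 shift=21
  byte[5]=0x32 cont=0 payload=0x32=50: acc |= 50<<21 -> acc=104895532 shift=28 [end]
Varint 3: bytes[2:6] = AC A8 82 32 -> value 104895532 (4 byte(s))

Answer: 113 57 104895532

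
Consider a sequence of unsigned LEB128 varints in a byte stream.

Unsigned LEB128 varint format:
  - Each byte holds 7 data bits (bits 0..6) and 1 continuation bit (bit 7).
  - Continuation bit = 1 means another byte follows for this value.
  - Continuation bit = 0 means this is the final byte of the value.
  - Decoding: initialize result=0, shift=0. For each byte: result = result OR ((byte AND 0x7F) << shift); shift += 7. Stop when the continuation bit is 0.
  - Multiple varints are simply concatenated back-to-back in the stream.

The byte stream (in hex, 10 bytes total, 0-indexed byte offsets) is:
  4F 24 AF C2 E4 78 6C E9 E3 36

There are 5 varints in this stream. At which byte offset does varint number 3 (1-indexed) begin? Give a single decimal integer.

Answer: 2

Derivation:
  byte[0]=0x4F cont=0 payload=0x4F=79: acc |= 79<<0 -> acc=79 shift=7 [end]
Varint 1: bytes[0:1] = 4F -> value 79 (1 byte(s))
  byte[1]=0x24 cont=0 payload=0x24=36: acc |= 36<<0 -> acc=36 shift=7 [end]
Varint 2: bytes[1:2] = 24 -> value 36 (1 byte(s))
  byte[2]=0xAF cont=1 payload=0x2F=47: acc |= 47<<0 -> acc=47 shift=7
  byte[3]=0xC2 cont=1 payload=0x42=66: acc |= 66<<7 -> acc=8495 shift=14
  byte[4]=0xE4 cont=1 payload=0x64=100: acc |= 100<<14 -> acc=1646895 shift=21
  byte[5]=0x78 cont=0 payload=0x78=120: acc |= 120<<21 -> acc=253305135 shift=28 [end]
Varint 3: bytes[2:6] = AF C2 E4 78 -> value 253305135 (4 byte(s))
  byte[6]=0x6C cont=0 payload=0x6C=108: acc |= 108<<0 -> acc=108 shift=7 [end]
Varint 4: bytes[6:7] = 6C -> value 108 (1 byte(s))
  byte[7]=0xE9 cont=1 payload=0x69=105: acc |= 105<<0 -> acc=105 shift=7
  byte[8]=0xE3 cont=1 payload=0x63=99: acc |= 99<<7 -> acc=12777 shift=14
  byte[9]=0x36 cont=0 payload=0x36=54: acc |= 54<<14 -> acc=897513 shift=21 [end]
Varint 5: bytes[7:10] = E9 E3 36 -> value 897513 (3 byte(s))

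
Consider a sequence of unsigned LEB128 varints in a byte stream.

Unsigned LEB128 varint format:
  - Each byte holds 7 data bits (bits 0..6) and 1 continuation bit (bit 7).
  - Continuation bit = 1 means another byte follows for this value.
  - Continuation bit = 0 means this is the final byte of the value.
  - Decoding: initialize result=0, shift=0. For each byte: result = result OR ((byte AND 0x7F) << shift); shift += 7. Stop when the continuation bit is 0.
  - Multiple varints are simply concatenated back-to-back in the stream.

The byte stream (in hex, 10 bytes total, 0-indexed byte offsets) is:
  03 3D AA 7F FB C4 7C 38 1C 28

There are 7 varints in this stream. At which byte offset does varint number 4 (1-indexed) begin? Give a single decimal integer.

Answer: 4

Derivation:
  byte[0]=0x03 cont=0 payload=0x03=3: acc |= 3<<0 -> acc=3 shift=7 [end]
Varint 1: bytes[0:1] = 03 -> value 3 (1 byte(s))
  byte[1]=0x3D cont=0 payload=0x3D=61: acc |= 61<<0 -> acc=61 shift=7 [end]
Varint 2: bytes[1:2] = 3D -> value 61 (1 byte(s))
  byte[2]=0xAA cont=1 payload=0x2A=42: acc |= 42<<0 -> acc=42 shift=7
  byte[3]=0x7F cont=0 payload=0x7F=127: acc |= 127<<7 -> acc=16298 shift=14 [end]
Varint 3: bytes[2:4] = AA 7F -> value 16298 (2 byte(s))
  byte[4]=0xFB cont=1 payload=0x7B=123: acc |= 123<<0 -> acc=123 shift=7
  byte[5]=0xC4 cont=1 payload=0x44=68: acc |= 68<<7 -> acc=8827 shift=14
  byte[6]=0x7C cont=0 payload=0x7C=124: acc |= 124<<14 -> acc=2040443 shift=21 [end]
Varint 4: bytes[4:7] = FB C4 7C -> value 2040443 (3 byte(s))
  byte[7]=0x38 cont=0 payload=0x38=56: acc |= 56<<0 -> acc=56 shift=7 [end]
Varint 5: bytes[7:8] = 38 -> value 56 (1 byte(s))
  byte[8]=0x1C cont=0 payload=0x1C=28: acc |= 28<<0 -> acc=28 shift=7 [end]
Varint 6: bytes[8:9] = 1C -> value 28 (1 byte(s))
  byte[9]=0x28 cont=0 payload=0x28=40: acc |= 40<<0 -> acc=40 shift=7 [end]
Varint 7: bytes[9:10] = 28 -> value 40 (1 byte(s))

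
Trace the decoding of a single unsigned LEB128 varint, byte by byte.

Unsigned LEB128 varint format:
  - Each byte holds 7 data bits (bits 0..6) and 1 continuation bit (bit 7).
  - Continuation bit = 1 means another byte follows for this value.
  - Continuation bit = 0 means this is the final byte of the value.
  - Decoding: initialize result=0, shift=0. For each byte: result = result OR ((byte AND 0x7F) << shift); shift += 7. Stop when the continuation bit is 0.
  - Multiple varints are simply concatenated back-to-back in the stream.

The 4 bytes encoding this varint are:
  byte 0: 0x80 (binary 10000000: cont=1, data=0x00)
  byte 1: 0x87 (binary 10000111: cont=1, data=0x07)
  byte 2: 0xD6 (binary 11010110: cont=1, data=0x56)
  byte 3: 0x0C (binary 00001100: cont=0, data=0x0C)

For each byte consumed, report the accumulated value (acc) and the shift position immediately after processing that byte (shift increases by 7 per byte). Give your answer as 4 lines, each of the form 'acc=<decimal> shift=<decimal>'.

byte 0=0x80: payload=0x00=0, contrib = 0<<0 = 0; acc -> 0, shift -> 7
byte 1=0x87: payload=0x07=7, contrib = 7<<7 = 896; acc -> 896, shift -> 14
byte 2=0xD6: payload=0x56=86, contrib = 86<<14 = 1409024; acc -> 1409920, shift -> 21
byte 3=0x0C: payload=0x0C=12, contrib = 12<<21 = 25165824; acc -> 26575744, shift -> 28

Answer: acc=0 shift=7
acc=896 shift=14
acc=1409920 shift=21
acc=26575744 shift=28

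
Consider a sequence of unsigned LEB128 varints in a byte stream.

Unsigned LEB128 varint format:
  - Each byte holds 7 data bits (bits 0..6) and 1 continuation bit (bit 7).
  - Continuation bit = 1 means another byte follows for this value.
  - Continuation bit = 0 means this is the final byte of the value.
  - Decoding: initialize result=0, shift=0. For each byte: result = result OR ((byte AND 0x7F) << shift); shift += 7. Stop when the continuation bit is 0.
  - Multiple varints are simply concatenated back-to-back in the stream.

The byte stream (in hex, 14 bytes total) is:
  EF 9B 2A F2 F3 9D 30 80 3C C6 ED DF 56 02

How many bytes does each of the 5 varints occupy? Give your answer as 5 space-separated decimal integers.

  byte[0]=0xEF cont=1 payload=0x6F=111: acc |= 111<<0 -> acc=111 shift=7
  byte[1]=0x9B cont=1 payload=0x1B=27: acc |= 27<<7 -> acc=3567 shift=14
  byte[2]=0x2A cont=0 payload=0x2A=42: acc |= 42<<14 -> acc=691695 shift=21 [end]
Varint 1: bytes[0:3] = EF 9B 2A -> value 691695 (3 byte(s))
  byte[3]=0xF2 cont=1 payload=0x72=114: acc |= 114<<0 -> acc=114 shift=7
  byte[4]=0xF3 cont=1 payload=0x73=115: acc |= 115<<7 -> acc=14834 shift=14
  byte[5]=0x9D cont=1 payload=0x1D=29: acc |= 29<<14 -> acc=489970 shift=21
  byte[6]=0x30 cont=0 payload=0x30=48: acc |= 48<<21 -> acc=101153266 shift=28 [end]
Varint 2: bytes[3:7] = F2 F3 9D 30 -> value 101153266 (4 byte(s))
  byte[7]=0x80 cont=1 payload=0x00=0: acc |= 0<<0 -> acc=0 shift=7
  byte[8]=0x3C cont=0 payload=0x3C=60: acc |= 60<<7 -> acc=7680 shift=14 [end]
Varint 3: bytes[7:9] = 80 3C -> value 7680 (2 byte(s))
  byte[9]=0xC6 cont=1 payload=0x46=70: acc |= 70<<0 -> acc=70 shift=7
  byte[10]=0xED cont=1 payload=0x6D=109: acc |= 109<<7 -> acc=14022 shift=14
  byte[11]=0xDF cont=1 payload=0x5F=95: acc |= 95<<14 -> acc=1570502 shift=21
  byte[12]=0x56 cont=0 payload=0x56=86: acc |= 86<<21 -> acc=181925574 shift=28 [end]
Varint 4: bytes[9:13] = C6 ED DF 56 -> value 181925574 (4 byte(s))
  byte[13]=0x02 cont=0 payload=0x02=2: acc |= 2<<0 -> acc=2 shift=7 [end]
Varint 5: bytes[13:14] = 02 -> value 2 (1 byte(s))

Answer: 3 4 2 4 1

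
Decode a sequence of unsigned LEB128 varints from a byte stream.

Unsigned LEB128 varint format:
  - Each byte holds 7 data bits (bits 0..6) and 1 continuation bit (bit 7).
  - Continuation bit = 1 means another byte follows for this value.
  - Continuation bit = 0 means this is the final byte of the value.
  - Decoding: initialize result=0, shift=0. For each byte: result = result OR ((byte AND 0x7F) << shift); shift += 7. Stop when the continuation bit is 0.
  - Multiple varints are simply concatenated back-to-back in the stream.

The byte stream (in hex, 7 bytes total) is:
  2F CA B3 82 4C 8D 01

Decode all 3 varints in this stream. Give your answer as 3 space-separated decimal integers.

Answer: 47 159422922 141

Derivation:
  byte[0]=0x2F cont=0 payload=0x2F=47: acc |= 47<<0 -> acc=47 shift=7 [end]
Varint 1: bytes[0:1] = 2F -> value 47 (1 byte(s))
  byte[1]=0xCA cont=1 payload=0x4A=74: acc |= 74<<0 -> acc=74 shift=7
  byte[2]=0xB3 cont=1 payload=0x33=51: acc |= 51<<7 -> acc=6602 shift=14
  byte[3]=0x82 cont=1 payload=0x02=2: acc |= 2<<14 -> acc=39370 shift=21
  byte[4]=0x4C cont=0 payload=0x4C=76: acc |= 76<<21 -> acc=159422922 shift=28 [end]
Varint 2: bytes[1:5] = CA B3 82 4C -> value 159422922 (4 byte(s))
  byte[5]=0x8D cont=1 payload=0x0D=13: acc |= 13<<0 -> acc=13 shift=7
  byte[6]=0x01 cont=0 payload=0x01=1: acc |= 1<<7 -> acc=141 shift=14 [end]
Varint 3: bytes[5:7] = 8D 01 -> value 141 (2 byte(s))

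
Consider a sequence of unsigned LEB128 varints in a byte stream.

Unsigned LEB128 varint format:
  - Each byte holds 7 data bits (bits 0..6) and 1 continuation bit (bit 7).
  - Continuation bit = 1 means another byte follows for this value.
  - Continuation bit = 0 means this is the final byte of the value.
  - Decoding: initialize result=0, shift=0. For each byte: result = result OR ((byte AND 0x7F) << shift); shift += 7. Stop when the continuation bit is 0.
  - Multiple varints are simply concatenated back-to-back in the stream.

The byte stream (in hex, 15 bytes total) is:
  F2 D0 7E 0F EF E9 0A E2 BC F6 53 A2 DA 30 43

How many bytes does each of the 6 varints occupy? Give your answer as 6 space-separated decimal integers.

Answer: 3 1 3 4 3 1

Derivation:
  byte[0]=0xF2 cont=1 payload=0x72=114: acc |= 114<<0 -> acc=114 shift=7
  byte[1]=0xD0 cont=1 payload=0x50=80: acc |= 80<<7 -> acc=10354 shift=14
  byte[2]=0x7E cont=0 payload=0x7E=126: acc |= 126<<14 -> acc=2074738 shift=21 [end]
Varint 1: bytes[0:3] = F2 D0 7E -> value 2074738 (3 byte(s))
  byte[3]=0x0F cont=0 payload=0x0F=15: acc |= 15<<0 -> acc=15 shift=7 [end]
Varint 2: bytes[3:4] = 0F -> value 15 (1 byte(s))
  byte[4]=0xEF cont=1 payload=0x6F=111: acc |= 111<<0 -> acc=111 shift=7
  byte[5]=0xE9 cont=1 payload=0x69=105: acc |= 105<<7 -> acc=13551 shift=14
  byte[6]=0x0A cont=0 payload=0x0A=10: acc |= 10<<14 -> acc=177391 shift=21 [end]
Varint 3: bytes[4:7] = EF E9 0A -> value 177391 (3 byte(s))
  byte[7]=0xE2 cont=1 payload=0x62=98: acc |= 98<<0 -> acc=98 shift=7
  byte[8]=0xBC cont=1 payload=0x3C=60: acc |= 60<<7 -> acc=7778 shift=14
  byte[9]=0xF6 cont=1 payload=0x76=118: acc |= 118<<14 -> acc=1941090 shift=21
  byte[10]=0x53 cont=0 payload=0x53=83: acc |= 83<<21 -> acc=176004706 shift=28 [end]
Varint 4: bytes[7:11] = E2 BC F6 53 -> value 176004706 (4 byte(s))
  byte[11]=0xA2 cont=1 payload=0x22=34: acc |= 34<<0 -> acc=34 shift=7
  byte[12]=0xDA cont=1 payload=0x5A=90: acc |= 90<<7 -> acc=11554 shift=14
  byte[13]=0x30 cont=0 payload=0x30=48: acc |= 48<<14 -> acc=797986 shift=21 [end]
Varint 5: bytes[11:14] = A2 DA 30 -> value 797986 (3 byte(s))
  byte[14]=0x43 cont=0 payload=0x43=67: acc |= 67<<0 -> acc=67 shift=7 [end]
Varint 6: bytes[14:15] = 43 -> value 67 (1 byte(s))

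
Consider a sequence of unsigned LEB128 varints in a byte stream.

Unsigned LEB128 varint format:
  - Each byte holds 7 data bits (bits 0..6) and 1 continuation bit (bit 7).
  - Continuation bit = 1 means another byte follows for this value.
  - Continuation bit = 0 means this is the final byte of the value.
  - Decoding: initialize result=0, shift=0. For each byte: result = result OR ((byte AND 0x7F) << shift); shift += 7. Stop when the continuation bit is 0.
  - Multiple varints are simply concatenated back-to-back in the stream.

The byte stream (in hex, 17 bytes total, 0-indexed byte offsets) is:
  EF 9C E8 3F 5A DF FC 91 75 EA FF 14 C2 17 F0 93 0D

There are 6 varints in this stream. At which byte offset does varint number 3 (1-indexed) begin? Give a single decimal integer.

  byte[0]=0xEF cont=1 payload=0x6F=111: acc |= 111<<0 -> acc=111 shift=7
  byte[1]=0x9C cont=1 payload=0x1C=28: acc |= 28<<7 -> acc=3695 shift=14
  byte[2]=0xE8 cont=1 payload=0x68=104: acc |= 104<<14 -> acc=1707631 shift=21
  byte[3]=0x3F cont=0 payload=0x3F=63: acc |= 63<<21 -> acc=133828207 shift=28 [end]
Varint 1: bytes[0:4] = EF 9C E8 3F -> value 133828207 (4 byte(s))
  byte[4]=0x5A cont=0 payload=0x5A=90: acc |= 90<<0 -> acc=90 shift=7 [end]
Varint 2: bytes[4:5] = 5A -> value 90 (1 byte(s))
  byte[5]=0xDF cont=1 payload=0x5F=95: acc |= 95<<0 -> acc=95 shift=7
  byte[6]=0xFC cont=1 payload=0x7C=124: acc |= 124<<7 -> acc=15967 shift=14
  byte[7]=0x91 cont=1 payload=0x11=17: acc |= 17<<14 -> acc=294495 shift=21
  byte[8]=0x75 cont=0 payload=0x75=117: acc |= 117<<21 -> acc=245661279 shift=28 [end]
Varint 3: bytes[5:9] = DF FC 91 75 -> value 245661279 (4 byte(s))
  byte[9]=0xEA cont=1 payload=0x6A=106: acc |= 106<<0 -> acc=106 shift=7
  byte[10]=0xFF cont=1 payload=0x7F=127: acc |= 127<<7 -> acc=16362 shift=14
  byte[11]=0x14 cont=0 payload=0x14=20: acc |= 20<<14 -> acc=344042 shift=21 [end]
Varint 4: bytes[9:12] = EA FF 14 -> value 344042 (3 byte(s))
  byte[12]=0xC2 cont=1 payload=0x42=66: acc |= 66<<0 -> acc=66 shift=7
  byte[13]=0x17 cont=0 payload=0x17=23: acc |= 23<<7 -> acc=3010 shift=14 [end]
Varint 5: bytes[12:14] = C2 17 -> value 3010 (2 byte(s))
  byte[14]=0xF0 cont=1 payload=0x70=112: acc |= 112<<0 -> acc=112 shift=7
  byte[15]=0x93 cont=1 payload=0x13=19: acc |= 19<<7 -> acc=2544 shift=14
  byte[16]=0x0D cont=0 payload=0x0D=13: acc |= 13<<14 -> acc=215536 shift=21 [end]
Varint 6: bytes[14:17] = F0 93 0D -> value 215536 (3 byte(s))

Answer: 5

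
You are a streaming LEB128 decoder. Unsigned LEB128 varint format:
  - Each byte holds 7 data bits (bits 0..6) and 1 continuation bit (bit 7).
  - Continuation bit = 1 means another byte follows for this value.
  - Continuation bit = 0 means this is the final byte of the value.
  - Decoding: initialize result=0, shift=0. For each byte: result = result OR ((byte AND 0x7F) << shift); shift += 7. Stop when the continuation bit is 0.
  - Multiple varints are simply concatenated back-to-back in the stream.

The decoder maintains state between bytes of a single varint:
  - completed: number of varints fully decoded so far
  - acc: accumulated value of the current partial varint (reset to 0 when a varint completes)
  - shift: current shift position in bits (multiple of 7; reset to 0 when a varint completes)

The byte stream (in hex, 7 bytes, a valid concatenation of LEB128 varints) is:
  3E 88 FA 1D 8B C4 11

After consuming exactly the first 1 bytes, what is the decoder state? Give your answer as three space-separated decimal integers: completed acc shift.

byte[0]=0x3E cont=0 payload=0x3E: varint #1 complete (value=62); reset -> completed=1 acc=0 shift=0

Answer: 1 0 0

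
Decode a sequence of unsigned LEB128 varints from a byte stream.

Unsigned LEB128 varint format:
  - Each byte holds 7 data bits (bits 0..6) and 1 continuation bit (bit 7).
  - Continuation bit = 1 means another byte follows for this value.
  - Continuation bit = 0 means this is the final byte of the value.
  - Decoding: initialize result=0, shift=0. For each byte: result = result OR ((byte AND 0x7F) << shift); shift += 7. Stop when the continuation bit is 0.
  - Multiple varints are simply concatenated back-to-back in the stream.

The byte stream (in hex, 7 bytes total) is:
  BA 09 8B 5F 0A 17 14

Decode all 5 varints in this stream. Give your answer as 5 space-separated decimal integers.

  byte[0]=0xBA cont=1 payload=0x3A=58: acc |= 58<<0 -> acc=58 shift=7
  byte[1]=0x09 cont=0 payload=0x09=9: acc |= 9<<7 -> acc=1210 shift=14 [end]
Varint 1: bytes[0:2] = BA 09 -> value 1210 (2 byte(s))
  byte[2]=0x8B cont=1 payload=0x0B=11: acc |= 11<<0 -> acc=11 shift=7
  byte[3]=0x5F cont=0 payload=0x5F=95: acc |= 95<<7 -> acc=12171 shift=14 [end]
Varint 2: bytes[2:4] = 8B 5F -> value 12171 (2 byte(s))
  byte[4]=0x0A cont=0 payload=0x0A=10: acc |= 10<<0 -> acc=10 shift=7 [end]
Varint 3: bytes[4:5] = 0A -> value 10 (1 byte(s))
  byte[5]=0x17 cont=0 payload=0x17=23: acc |= 23<<0 -> acc=23 shift=7 [end]
Varint 4: bytes[5:6] = 17 -> value 23 (1 byte(s))
  byte[6]=0x14 cont=0 payload=0x14=20: acc |= 20<<0 -> acc=20 shift=7 [end]
Varint 5: bytes[6:7] = 14 -> value 20 (1 byte(s))

Answer: 1210 12171 10 23 20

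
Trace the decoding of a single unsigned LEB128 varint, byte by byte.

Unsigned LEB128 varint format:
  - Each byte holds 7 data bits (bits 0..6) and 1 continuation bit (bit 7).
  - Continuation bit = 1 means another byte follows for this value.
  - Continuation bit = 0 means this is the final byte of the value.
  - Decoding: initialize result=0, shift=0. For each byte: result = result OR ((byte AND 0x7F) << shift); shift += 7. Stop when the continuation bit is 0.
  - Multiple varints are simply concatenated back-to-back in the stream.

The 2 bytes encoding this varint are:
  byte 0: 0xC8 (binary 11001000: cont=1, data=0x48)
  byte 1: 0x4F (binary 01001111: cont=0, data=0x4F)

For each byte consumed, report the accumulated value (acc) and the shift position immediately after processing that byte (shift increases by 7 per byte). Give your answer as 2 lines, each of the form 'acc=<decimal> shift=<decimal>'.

byte 0=0xC8: payload=0x48=72, contrib = 72<<0 = 72; acc -> 72, shift -> 7
byte 1=0x4F: payload=0x4F=79, contrib = 79<<7 = 10112; acc -> 10184, shift -> 14

Answer: acc=72 shift=7
acc=10184 shift=14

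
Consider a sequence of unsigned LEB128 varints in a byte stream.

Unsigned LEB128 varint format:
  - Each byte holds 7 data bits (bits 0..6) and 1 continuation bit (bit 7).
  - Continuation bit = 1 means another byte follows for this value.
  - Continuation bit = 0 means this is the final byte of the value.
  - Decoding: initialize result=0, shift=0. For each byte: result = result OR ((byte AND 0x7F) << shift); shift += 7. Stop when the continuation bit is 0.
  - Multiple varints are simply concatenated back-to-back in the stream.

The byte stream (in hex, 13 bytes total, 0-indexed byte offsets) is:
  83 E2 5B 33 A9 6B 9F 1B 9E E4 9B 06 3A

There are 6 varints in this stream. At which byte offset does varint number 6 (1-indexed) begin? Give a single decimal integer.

Answer: 12

Derivation:
  byte[0]=0x83 cont=1 payload=0x03=3: acc |= 3<<0 -> acc=3 shift=7
  byte[1]=0xE2 cont=1 payload=0x62=98: acc |= 98<<7 -> acc=12547 shift=14
  byte[2]=0x5B cont=0 payload=0x5B=91: acc |= 91<<14 -> acc=1503491 shift=21 [end]
Varint 1: bytes[0:3] = 83 E2 5B -> value 1503491 (3 byte(s))
  byte[3]=0x33 cont=0 payload=0x33=51: acc |= 51<<0 -> acc=51 shift=7 [end]
Varint 2: bytes[3:4] = 33 -> value 51 (1 byte(s))
  byte[4]=0xA9 cont=1 payload=0x29=41: acc |= 41<<0 -> acc=41 shift=7
  byte[5]=0x6B cont=0 payload=0x6B=107: acc |= 107<<7 -> acc=13737 shift=14 [end]
Varint 3: bytes[4:6] = A9 6B -> value 13737 (2 byte(s))
  byte[6]=0x9F cont=1 payload=0x1F=31: acc |= 31<<0 -> acc=31 shift=7
  byte[7]=0x1B cont=0 payload=0x1B=27: acc |= 27<<7 -> acc=3487 shift=14 [end]
Varint 4: bytes[6:8] = 9F 1B -> value 3487 (2 byte(s))
  byte[8]=0x9E cont=1 payload=0x1E=30: acc |= 30<<0 -> acc=30 shift=7
  byte[9]=0xE4 cont=1 payload=0x64=100: acc |= 100<<7 -> acc=12830 shift=14
  byte[10]=0x9B cont=1 payload=0x1B=27: acc |= 27<<14 -> acc=455198 shift=21
  byte[11]=0x06 cont=0 payload=0x06=6: acc |= 6<<21 -> acc=13038110 shift=28 [end]
Varint 5: bytes[8:12] = 9E E4 9B 06 -> value 13038110 (4 byte(s))
  byte[12]=0x3A cont=0 payload=0x3A=58: acc |= 58<<0 -> acc=58 shift=7 [end]
Varint 6: bytes[12:13] = 3A -> value 58 (1 byte(s))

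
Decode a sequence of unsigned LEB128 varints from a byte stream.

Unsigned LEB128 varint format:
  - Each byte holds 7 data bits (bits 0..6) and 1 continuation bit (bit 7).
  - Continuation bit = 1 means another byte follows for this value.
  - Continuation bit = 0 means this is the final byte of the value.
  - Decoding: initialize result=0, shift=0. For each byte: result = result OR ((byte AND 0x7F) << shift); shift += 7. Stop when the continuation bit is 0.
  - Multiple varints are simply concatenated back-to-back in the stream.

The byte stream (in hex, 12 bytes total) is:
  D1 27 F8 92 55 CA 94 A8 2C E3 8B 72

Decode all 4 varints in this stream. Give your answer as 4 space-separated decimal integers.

Answer: 5073 1395064 92932682 1869283

Derivation:
  byte[0]=0xD1 cont=1 payload=0x51=81: acc |= 81<<0 -> acc=81 shift=7
  byte[1]=0x27 cont=0 payload=0x27=39: acc |= 39<<7 -> acc=5073 shift=14 [end]
Varint 1: bytes[0:2] = D1 27 -> value 5073 (2 byte(s))
  byte[2]=0xF8 cont=1 payload=0x78=120: acc |= 120<<0 -> acc=120 shift=7
  byte[3]=0x92 cont=1 payload=0x12=18: acc |= 18<<7 -> acc=2424 shift=14
  byte[4]=0x55 cont=0 payload=0x55=85: acc |= 85<<14 -> acc=1395064 shift=21 [end]
Varint 2: bytes[2:5] = F8 92 55 -> value 1395064 (3 byte(s))
  byte[5]=0xCA cont=1 payload=0x4A=74: acc |= 74<<0 -> acc=74 shift=7
  byte[6]=0x94 cont=1 payload=0x14=20: acc |= 20<<7 -> acc=2634 shift=14
  byte[7]=0xA8 cont=1 payload=0x28=40: acc |= 40<<14 -> acc=657994 shift=21
  byte[8]=0x2C cont=0 payload=0x2C=44: acc |= 44<<21 -> acc=92932682 shift=28 [end]
Varint 3: bytes[5:9] = CA 94 A8 2C -> value 92932682 (4 byte(s))
  byte[9]=0xE3 cont=1 payload=0x63=99: acc |= 99<<0 -> acc=99 shift=7
  byte[10]=0x8B cont=1 payload=0x0B=11: acc |= 11<<7 -> acc=1507 shift=14
  byte[11]=0x72 cont=0 payload=0x72=114: acc |= 114<<14 -> acc=1869283 shift=21 [end]
Varint 4: bytes[9:12] = E3 8B 72 -> value 1869283 (3 byte(s))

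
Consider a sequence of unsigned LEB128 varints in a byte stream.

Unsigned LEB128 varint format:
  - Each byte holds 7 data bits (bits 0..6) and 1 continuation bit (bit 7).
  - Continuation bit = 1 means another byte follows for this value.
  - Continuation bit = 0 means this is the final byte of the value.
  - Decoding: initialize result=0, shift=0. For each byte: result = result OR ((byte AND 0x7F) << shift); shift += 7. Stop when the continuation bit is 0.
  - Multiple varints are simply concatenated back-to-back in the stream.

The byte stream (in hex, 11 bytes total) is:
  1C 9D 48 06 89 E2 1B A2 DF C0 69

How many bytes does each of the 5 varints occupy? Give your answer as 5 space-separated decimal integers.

Answer: 1 2 1 3 4

Derivation:
  byte[0]=0x1C cont=0 payload=0x1C=28: acc |= 28<<0 -> acc=28 shift=7 [end]
Varint 1: bytes[0:1] = 1C -> value 28 (1 byte(s))
  byte[1]=0x9D cont=1 payload=0x1D=29: acc |= 29<<0 -> acc=29 shift=7
  byte[2]=0x48 cont=0 payload=0x48=72: acc |= 72<<7 -> acc=9245 shift=14 [end]
Varint 2: bytes[1:3] = 9D 48 -> value 9245 (2 byte(s))
  byte[3]=0x06 cont=0 payload=0x06=6: acc |= 6<<0 -> acc=6 shift=7 [end]
Varint 3: bytes[3:4] = 06 -> value 6 (1 byte(s))
  byte[4]=0x89 cont=1 payload=0x09=9: acc |= 9<<0 -> acc=9 shift=7
  byte[5]=0xE2 cont=1 payload=0x62=98: acc |= 98<<7 -> acc=12553 shift=14
  byte[6]=0x1B cont=0 payload=0x1B=27: acc |= 27<<14 -> acc=454921 shift=21 [end]
Varint 4: bytes[4:7] = 89 E2 1B -> value 454921 (3 byte(s))
  byte[7]=0xA2 cont=1 payload=0x22=34: acc |= 34<<0 -> acc=34 shift=7
  byte[8]=0xDF cont=1 payload=0x5F=95: acc |= 95<<7 -> acc=12194 shift=14
  byte[9]=0xC0 cont=1 payload=0x40=64: acc |= 64<<14 -> acc=1060770 shift=21
  byte[10]=0x69 cont=0 payload=0x69=105: acc |= 105<<21 -> acc=221261730 shift=28 [end]
Varint 5: bytes[7:11] = A2 DF C0 69 -> value 221261730 (4 byte(s))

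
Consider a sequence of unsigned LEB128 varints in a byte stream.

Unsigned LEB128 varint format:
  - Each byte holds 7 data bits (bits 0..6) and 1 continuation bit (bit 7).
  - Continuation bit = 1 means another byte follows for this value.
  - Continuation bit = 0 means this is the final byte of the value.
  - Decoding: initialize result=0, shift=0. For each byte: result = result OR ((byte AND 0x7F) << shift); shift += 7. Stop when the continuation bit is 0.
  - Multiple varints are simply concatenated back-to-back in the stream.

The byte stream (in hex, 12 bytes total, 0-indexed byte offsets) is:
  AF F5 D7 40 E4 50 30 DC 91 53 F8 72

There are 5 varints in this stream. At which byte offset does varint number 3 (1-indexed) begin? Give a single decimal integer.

Answer: 6

Derivation:
  byte[0]=0xAF cont=1 payload=0x2F=47: acc |= 47<<0 -> acc=47 shift=7
  byte[1]=0xF5 cont=1 payload=0x75=117: acc |= 117<<7 -> acc=15023 shift=14
  byte[2]=0xD7 cont=1 payload=0x57=87: acc |= 87<<14 -> acc=1440431 shift=21
  byte[3]=0x40 cont=0 payload=0x40=64: acc |= 64<<21 -> acc=135658159 shift=28 [end]
Varint 1: bytes[0:4] = AF F5 D7 40 -> value 135658159 (4 byte(s))
  byte[4]=0xE4 cont=1 payload=0x64=100: acc |= 100<<0 -> acc=100 shift=7
  byte[5]=0x50 cont=0 payload=0x50=80: acc |= 80<<7 -> acc=10340 shift=14 [end]
Varint 2: bytes[4:6] = E4 50 -> value 10340 (2 byte(s))
  byte[6]=0x30 cont=0 payload=0x30=48: acc |= 48<<0 -> acc=48 shift=7 [end]
Varint 3: bytes[6:7] = 30 -> value 48 (1 byte(s))
  byte[7]=0xDC cont=1 payload=0x5C=92: acc |= 92<<0 -> acc=92 shift=7
  byte[8]=0x91 cont=1 payload=0x11=17: acc |= 17<<7 -> acc=2268 shift=14
  byte[9]=0x53 cont=0 payload=0x53=83: acc |= 83<<14 -> acc=1362140 shift=21 [end]
Varint 4: bytes[7:10] = DC 91 53 -> value 1362140 (3 byte(s))
  byte[10]=0xF8 cont=1 payload=0x78=120: acc |= 120<<0 -> acc=120 shift=7
  byte[11]=0x72 cont=0 payload=0x72=114: acc |= 114<<7 -> acc=14712 shift=14 [end]
Varint 5: bytes[10:12] = F8 72 -> value 14712 (2 byte(s))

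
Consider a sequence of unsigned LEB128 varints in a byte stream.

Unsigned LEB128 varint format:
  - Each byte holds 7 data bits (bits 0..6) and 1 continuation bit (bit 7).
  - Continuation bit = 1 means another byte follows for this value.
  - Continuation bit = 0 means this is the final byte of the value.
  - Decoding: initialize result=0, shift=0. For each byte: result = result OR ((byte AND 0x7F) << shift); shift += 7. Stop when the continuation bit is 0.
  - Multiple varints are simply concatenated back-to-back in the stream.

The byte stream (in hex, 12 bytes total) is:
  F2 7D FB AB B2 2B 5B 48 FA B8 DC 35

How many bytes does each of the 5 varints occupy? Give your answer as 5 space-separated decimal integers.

  byte[0]=0xF2 cont=1 payload=0x72=114: acc |= 114<<0 -> acc=114 shift=7
  byte[1]=0x7D cont=0 payload=0x7D=125: acc |= 125<<7 -> acc=16114 shift=14 [end]
Varint 1: bytes[0:2] = F2 7D -> value 16114 (2 byte(s))
  byte[2]=0xFB cont=1 payload=0x7B=123: acc |= 123<<0 -> acc=123 shift=7
  byte[3]=0xAB cont=1 payload=0x2B=43: acc |= 43<<7 -> acc=5627 shift=14
  byte[4]=0xB2 cont=1 payload=0x32=50: acc |= 50<<14 -> acc=824827 shift=21
  byte[5]=0x2B cont=0 payload=0x2B=43: acc |= 43<<21 -> acc=91002363 shift=28 [end]
Varint 2: bytes[2:6] = FB AB B2 2B -> value 91002363 (4 byte(s))
  byte[6]=0x5B cont=0 payload=0x5B=91: acc |= 91<<0 -> acc=91 shift=7 [end]
Varint 3: bytes[6:7] = 5B -> value 91 (1 byte(s))
  byte[7]=0x48 cont=0 payload=0x48=72: acc |= 72<<0 -> acc=72 shift=7 [end]
Varint 4: bytes[7:8] = 48 -> value 72 (1 byte(s))
  byte[8]=0xFA cont=1 payload=0x7A=122: acc |= 122<<0 -> acc=122 shift=7
  byte[9]=0xB8 cont=1 payload=0x38=56: acc |= 56<<7 -> acc=7290 shift=14
  byte[10]=0xDC cont=1 payload=0x5C=92: acc |= 92<<14 -> acc=1514618 shift=21
  byte[11]=0x35 cont=0 payload=0x35=53: acc |= 53<<21 -> acc=112663674 shift=28 [end]
Varint 5: bytes[8:12] = FA B8 DC 35 -> value 112663674 (4 byte(s))

Answer: 2 4 1 1 4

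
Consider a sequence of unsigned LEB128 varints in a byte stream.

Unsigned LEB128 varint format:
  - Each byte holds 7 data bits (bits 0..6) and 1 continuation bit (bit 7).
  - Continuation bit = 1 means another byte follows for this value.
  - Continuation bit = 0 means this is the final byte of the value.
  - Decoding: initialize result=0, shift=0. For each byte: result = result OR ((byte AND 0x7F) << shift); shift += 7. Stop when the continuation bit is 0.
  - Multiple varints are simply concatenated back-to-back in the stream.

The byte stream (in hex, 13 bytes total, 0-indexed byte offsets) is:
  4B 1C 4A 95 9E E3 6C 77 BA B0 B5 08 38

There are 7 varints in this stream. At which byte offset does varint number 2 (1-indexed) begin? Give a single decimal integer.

  byte[0]=0x4B cont=0 payload=0x4B=75: acc |= 75<<0 -> acc=75 shift=7 [end]
Varint 1: bytes[0:1] = 4B -> value 75 (1 byte(s))
  byte[1]=0x1C cont=0 payload=0x1C=28: acc |= 28<<0 -> acc=28 shift=7 [end]
Varint 2: bytes[1:2] = 1C -> value 28 (1 byte(s))
  byte[2]=0x4A cont=0 payload=0x4A=74: acc |= 74<<0 -> acc=74 shift=7 [end]
Varint 3: bytes[2:3] = 4A -> value 74 (1 byte(s))
  byte[3]=0x95 cont=1 payload=0x15=21: acc |= 21<<0 -> acc=21 shift=7
  byte[4]=0x9E cont=1 payload=0x1E=30: acc |= 30<<7 -> acc=3861 shift=14
  byte[5]=0xE3 cont=1 payload=0x63=99: acc |= 99<<14 -> acc=1625877 shift=21
  byte[6]=0x6C cont=0 payload=0x6C=108: acc |= 108<<21 -> acc=228118293 shift=28 [end]
Varint 4: bytes[3:7] = 95 9E E3 6C -> value 228118293 (4 byte(s))
  byte[7]=0x77 cont=0 payload=0x77=119: acc |= 119<<0 -> acc=119 shift=7 [end]
Varint 5: bytes[7:8] = 77 -> value 119 (1 byte(s))
  byte[8]=0xBA cont=1 payload=0x3A=58: acc |= 58<<0 -> acc=58 shift=7
  byte[9]=0xB0 cont=1 payload=0x30=48: acc |= 48<<7 -> acc=6202 shift=14
  byte[10]=0xB5 cont=1 payload=0x35=53: acc |= 53<<14 -> acc=874554 shift=21
  byte[11]=0x08 cont=0 payload=0x08=8: acc |= 8<<21 -> acc=17651770 shift=28 [end]
Varint 6: bytes[8:12] = BA B0 B5 08 -> value 17651770 (4 byte(s))
  byte[12]=0x38 cont=0 payload=0x38=56: acc |= 56<<0 -> acc=56 shift=7 [end]
Varint 7: bytes[12:13] = 38 -> value 56 (1 byte(s))

Answer: 1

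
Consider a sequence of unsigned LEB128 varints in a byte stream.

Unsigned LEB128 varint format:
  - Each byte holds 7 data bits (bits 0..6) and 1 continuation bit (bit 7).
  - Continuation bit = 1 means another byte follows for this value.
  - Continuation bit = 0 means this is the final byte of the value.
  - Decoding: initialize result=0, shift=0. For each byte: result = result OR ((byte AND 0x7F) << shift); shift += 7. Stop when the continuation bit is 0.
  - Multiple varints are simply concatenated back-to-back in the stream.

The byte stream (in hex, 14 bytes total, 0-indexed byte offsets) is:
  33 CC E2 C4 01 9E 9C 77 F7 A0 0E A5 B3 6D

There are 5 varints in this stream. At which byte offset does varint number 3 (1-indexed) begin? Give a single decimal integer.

Answer: 5

Derivation:
  byte[0]=0x33 cont=0 payload=0x33=51: acc |= 51<<0 -> acc=51 shift=7 [end]
Varint 1: bytes[0:1] = 33 -> value 51 (1 byte(s))
  byte[1]=0xCC cont=1 payload=0x4C=76: acc |= 76<<0 -> acc=76 shift=7
  byte[2]=0xE2 cont=1 payload=0x62=98: acc |= 98<<7 -> acc=12620 shift=14
  byte[3]=0xC4 cont=1 payload=0x44=68: acc |= 68<<14 -> acc=1126732 shift=21
  byte[4]=0x01 cont=0 payload=0x01=1: acc |= 1<<21 -> acc=3223884 shift=28 [end]
Varint 2: bytes[1:5] = CC E2 C4 01 -> value 3223884 (4 byte(s))
  byte[5]=0x9E cont=1 payload=0x1E=30: acc |= 30<<0 -> acc=30 shift=7
  byte[6]=0x9C cont=1 payload=0x1C=28: acc |= 28<<7 -> acc=3614 shift=14
  byte[7]=0x77 cont=0 payload=0x77=119: acc |= 119<<14 -> acc=1953310 shift=21 [end]
Varint 3: bytes[5:8] = 9E 9C 77 -> value 1953310 (3 byte(s))
  byte[8]=0xF7 cont=1 payload=0x77=119: acc |= 119<<0 -> acc=119 shift=7
  byte[9]=0xA0 cont=1 payload=0x20=32: acc |= 32<<7 -> acc=4215 shift=14
  byte[10]=0x0E cont=0 payload=0x0E=14: acc |= 14<<14 -> acc=233591 shift=21 [end]
Varint 4: bytes[8:11] = F7 A0 0E -> value 233591 (3 byte(s))
  byte[11]=0xA5 cont=1 payload=0x25=37: acc |= 37<<0 -> acc=37 shift=7
  byte[12]=0xB3 cont=1 payload=0x33=51: acc |= 51<<7 -> acc=6565 shift=14
  byte[13]=0x6D cont=0 payload=0x6D=109: acc |= 109<<14 -> acc=1792421 shift=21 [end]
Varint 5: bytes[11:14] = A5 B3 6D -> value 1792421 (3 byte(s))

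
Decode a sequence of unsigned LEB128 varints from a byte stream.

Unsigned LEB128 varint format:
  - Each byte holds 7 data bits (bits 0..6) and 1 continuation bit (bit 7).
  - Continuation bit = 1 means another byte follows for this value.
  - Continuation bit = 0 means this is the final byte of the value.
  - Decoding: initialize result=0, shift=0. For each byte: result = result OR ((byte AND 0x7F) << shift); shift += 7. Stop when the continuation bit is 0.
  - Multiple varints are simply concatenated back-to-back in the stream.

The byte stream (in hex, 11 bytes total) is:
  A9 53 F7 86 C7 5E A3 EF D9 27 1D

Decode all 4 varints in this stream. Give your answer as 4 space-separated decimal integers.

  byte[0]=0xA9 cont=1 payload=0x29=41: acc |= 41<<0 -> acc=41 shift=7
  byte[1]=0x53 cont=0 payload=0x53=83: acc |= 83<<7 -> acc=10665 shift=14 [end]
Varint 1: bytes[0:2] = A9 53 -> value 10665 (2 byte(s))
  byte[2]=0xF7 cont=1 payload=0x77=119: acc |= 119<<0 -> acc=119 shift=7
  byte[3]=0x86 cont=1 payload=0x06=6: acc |= 6<<7 -> acc=887 shift=14
  byte[4]=0xC7 cont=1 payload=0x47=71: acc |= 71<<14 -> acc=1164151 shift=21
  byte[5]=0x5E cont=0 payload=0x5E=94: acc |= 94<<21 -> acc=198296439 shift=28 [end]
Varint 2: bytes[2:6] = F7 86 C7 5E -> value 198296439 (4 byte(s))
  byte[6]=0xA3 cont=1 payload=0x23=35: acc |= 35<<0 -> acc=35 shift=7
  byte[7]=0xEF cont=1 payload=0x6F=111: acc |= 111<<7 -> acc=14243 shift=14
  byte[8]=0xD9 cont=1 payload=0x59=89: acc |= 89<<14 -> acc=1472419 shift=21
  byte[9]=0x27 cont=0 payload=0x27=39: acc |= 39<<21 -> acc=83261347 shift=28 [end]
Varint 3: bytes[6:10] = A3 EF D9 27 -> value 83261347 (4 byte(s))
  byte[10]=0x1D cont=0 payload=0x1D=29: acc |= 29<<0 -> acc=29 shift=7 [end]
Varint 4: bytes[10:11] = 1D -> value 29 (1 byte(s))

Answer: 10665 198296439 83261347 29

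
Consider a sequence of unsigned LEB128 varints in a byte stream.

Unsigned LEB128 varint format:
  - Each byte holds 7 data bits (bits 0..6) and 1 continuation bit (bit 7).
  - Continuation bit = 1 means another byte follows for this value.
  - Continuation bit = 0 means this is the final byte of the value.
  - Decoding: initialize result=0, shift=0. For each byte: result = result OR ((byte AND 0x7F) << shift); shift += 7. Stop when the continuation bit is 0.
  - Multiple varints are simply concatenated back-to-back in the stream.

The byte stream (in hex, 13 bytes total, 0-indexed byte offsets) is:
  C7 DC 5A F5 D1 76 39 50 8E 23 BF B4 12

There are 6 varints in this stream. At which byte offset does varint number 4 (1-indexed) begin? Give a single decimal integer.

  byte[0]=0xC7 cont=1 payload=0x47=71: acc |= 71<<0 -> acc=71 shift=7
  byte[1]=0xDC cont=1 payload=0x5C=92: acc |= 92<<7 -> acc=11847 shift=14
  byte[2]=0x5A cont=0 payload=0x5A=90: acc |= 90<<14 -> acc=1486407 shift=21 [end]
Varint 1: bytes[0:3] = C7 DC 5A -> value 1486407 (3 byte(s))
  byte[3]=0xF5 cont=1 payload=0x75=117: acc |= 117<<0 -> acc=117 shift=7
  byte[4]=0xD1 cont=1 payload=0x51=81: acc |= 81<<7 -> acc=10485 shift=14
  byte[5]=0x76 cont=0 payload=0x76=118: acc |= 118<<14 -> acc=1943797 shift=21 [end]
Varint 2: bytes[3:6] = F5 D1 76 -> value 1943797 (3 byte(s))
  byte[6]=0x39 cont=0 payload=0x39=57: acc |= 57<<0 -> acc=57 shift=7 [end]
Varint 3: bytes[6:7] = 39 -> value 57 (1 byte(s))
  byte[7]=0x50 cont=0 payload=0x50=80: acc |= 80<<0 -> acc=80 shift=7 [end]
Varint 4: bytes[7:8] = 50 -> value 80 (1 byte(s))
  byte[8]=0x8E cont=1 payload=0x0E=14: acc |= 14<<0 -> acc=14 shift=7
  byte[9]=0x23 cont=0 payload=0x23=35: acc |= 35<<7 -> acc=4494 shift=14 [end]
Varint 5: bytes[8:10] = 8E 23 -> value 4494 (2 byte(s))
  byte[10]=0xBF cont=1 payload=0x3F=63: acc |= 63<<0 -> acc=63 shift=7
  byte[11]=0xB4 cont=1 payload=0x34=52: acc |= 52<<7 -> acc=6719 shift=14
  byte[12]=0x12 cont=0 payload=0x12=18: acc |= 18<<14 -> acc=301631 shift=21 [end]
Varint 6: bytes[10:13] = BF B4 12 -> value 301631 (3 byte(s))

Answer: 7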